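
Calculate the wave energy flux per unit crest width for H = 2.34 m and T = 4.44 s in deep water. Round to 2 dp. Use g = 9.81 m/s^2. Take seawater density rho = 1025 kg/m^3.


P = rho * g^2 * H^2 * T / (32 * pi)
P = 1025 * 9.81^2 * 2.34^2 * 4.44 / (32 * pi)
P = 1025 * 96.2361 * 5.4756 * 4.44 / 100.53096
P = 23854.85 W/m

23854.85


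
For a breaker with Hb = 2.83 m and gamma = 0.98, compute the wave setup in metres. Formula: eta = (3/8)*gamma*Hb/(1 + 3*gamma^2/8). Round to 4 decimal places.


eta = (3/8) * gamma * Hb / (1 + 3*gamma^2/8)
Numerator = (3/8) * 0.98 * 2.83 = 1.040025
Denominator = 1 + 3*0.98^2/8 = 1 + 0.360150 = 1.360150
eta = 1.040025 / 1.360150
eta = 0.7646 m

0.7646


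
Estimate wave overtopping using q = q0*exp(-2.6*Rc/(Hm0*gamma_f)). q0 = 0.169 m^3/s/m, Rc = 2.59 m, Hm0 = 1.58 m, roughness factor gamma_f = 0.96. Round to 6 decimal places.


q = q0 * exp(-2.6 * Rc / (Hm0 * gamma_f))
Exponent = -2.6 * 2.59 / (1.58 * 0.96)
= -2.6 * 2.59 / 1.5168
= -4.439610
exp(-4.439610) = 0.011801
q = 0.169 * 0.011801
q = 0.001994 m^3/s/m

0.001994


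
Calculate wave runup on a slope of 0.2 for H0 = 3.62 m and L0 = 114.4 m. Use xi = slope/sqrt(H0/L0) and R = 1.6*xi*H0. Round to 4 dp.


xi = slope / sqrt(H0/L0)
H0/L0 = 3.62/114.4 = 0.031643
sqrt(0.031643) = 0.177886
xi = 0.2 / 0.177886 = 1.124317
R = 1.6 * xi * H0 = 1.6 * 1.124317 * 3.62
R = 6.5120 m

6.5120


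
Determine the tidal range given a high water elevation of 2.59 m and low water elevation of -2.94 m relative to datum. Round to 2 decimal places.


Tidal range = High water - Low water
Tidal range = 2.59 - (-2.94)
Tidal range = 5.53 m

5.53


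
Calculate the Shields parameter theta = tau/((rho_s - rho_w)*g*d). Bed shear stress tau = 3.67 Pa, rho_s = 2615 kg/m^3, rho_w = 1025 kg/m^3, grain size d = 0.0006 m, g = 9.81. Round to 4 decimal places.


theta = tau / ((rho_s - rho_w) * g * d)
rho_s - rho_w = 2615 - 1025 = 1590
Denominator = 1590 * 9.81 * 0.0006 = 9.358740
theta = 3.67 / 9.358740
theta = 0.3921

0.3921


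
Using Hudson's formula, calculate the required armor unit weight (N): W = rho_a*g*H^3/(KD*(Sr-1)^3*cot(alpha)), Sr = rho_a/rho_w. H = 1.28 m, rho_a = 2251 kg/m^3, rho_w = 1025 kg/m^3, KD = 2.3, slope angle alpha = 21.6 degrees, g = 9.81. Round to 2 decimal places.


Sr = rho_a / rho_w = 2251 / 1025 = 2.196098
(Sr - 1) = 1.196098
(Sr - 1)^3 = 1.711196
cot(21.6) = 1 / tan(21.6) = 1 / 0.395928 = 2.525712
Numerator = 2251 * 9.81 * 1.28^3 = 46309.9606
Denominator = 2.3 * 1.711196 * 2.525712 = 9.940573
W = 46309.9606 / 9.940573
W = 4658.68 N

4658.68


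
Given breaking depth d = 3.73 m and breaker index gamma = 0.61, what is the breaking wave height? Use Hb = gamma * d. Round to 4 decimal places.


Hb = gamma * d
Hb = 0.61 * 3.73
Hb = 2.2753 m

2.2753


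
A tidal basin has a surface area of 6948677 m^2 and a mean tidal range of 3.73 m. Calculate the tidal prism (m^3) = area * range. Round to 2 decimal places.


Tidal prism = Area * Tidal range
P = 6948677 * 3.73
P = 25918565.21 m^3

25918565.21


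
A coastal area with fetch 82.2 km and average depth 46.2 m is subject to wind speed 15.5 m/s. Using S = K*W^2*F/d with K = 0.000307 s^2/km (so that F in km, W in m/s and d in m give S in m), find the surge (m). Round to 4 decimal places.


S = K * W^2 * F / d
W^2 = 15.5^2 = 240.25
S = 0.000307 * 240.25 * 82.2 / 46.2
Numerator = 0.000307 * 240.25 * 82.2 = 6.062805
S = 6.062805 / 46.2 = 0.1312 m

0.1312


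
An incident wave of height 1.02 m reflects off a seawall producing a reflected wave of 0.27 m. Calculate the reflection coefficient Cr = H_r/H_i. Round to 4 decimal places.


Cr = H_r / H_i
Cr = 0.27 / 1.02
Cr = 0.2647

0.2647


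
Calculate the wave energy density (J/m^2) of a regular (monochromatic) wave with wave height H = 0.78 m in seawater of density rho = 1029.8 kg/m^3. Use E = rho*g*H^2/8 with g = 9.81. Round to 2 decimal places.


E = (1/8) * rho * g * H^2
E = (1/8) * 1029.8 * 9.81 * 0.78^2
E = 0.125 * 1029.8 * 9.81 * 0.6084
E = 768.28 J/m^2

768.28


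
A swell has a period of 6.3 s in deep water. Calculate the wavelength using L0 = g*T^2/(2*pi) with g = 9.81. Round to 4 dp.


L0 = g * T^2 / (2 * pi)
L0 = 9.81 * 6.3^2 / (2 * pi)
L0 = 9.81 * 39.6900 / 6.28319
L0 = 389.3589 / 6.28319
L0 = 61.9684 m

61.9684


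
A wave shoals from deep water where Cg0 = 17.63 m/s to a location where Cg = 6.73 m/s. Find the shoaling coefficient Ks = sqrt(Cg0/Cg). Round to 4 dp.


Ks = sqrt(Cg0 / Cg)
Ks = sqrt(17.63 / 6.73)
Ks = sqrt(2.6196)
Ks = 1.6185

1.6185


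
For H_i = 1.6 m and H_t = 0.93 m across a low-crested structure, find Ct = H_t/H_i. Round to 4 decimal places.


Ct = H_t / H_i
Ct = 0.93 / 1.6
Ct = 0.5813

0.5813


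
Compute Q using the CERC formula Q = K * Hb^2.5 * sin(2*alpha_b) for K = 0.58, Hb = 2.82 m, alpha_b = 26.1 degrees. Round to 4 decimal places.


Q = K * Hb^2.5 * sin(2 * alpha_b)
Hb^2.5 = 2.82^2.5 = 13.354351
sin(2 * 26.1) = sin(52.2) = 0.790155
Q = 0.58 * 13.354351 * 0.790155
Q = 6.1202 m^3/s

6.1202


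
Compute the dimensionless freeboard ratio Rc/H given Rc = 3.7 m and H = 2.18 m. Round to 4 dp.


Relative freeboard = Rc / H
= 3.7 / 2.18
= 1.6972

1.6972


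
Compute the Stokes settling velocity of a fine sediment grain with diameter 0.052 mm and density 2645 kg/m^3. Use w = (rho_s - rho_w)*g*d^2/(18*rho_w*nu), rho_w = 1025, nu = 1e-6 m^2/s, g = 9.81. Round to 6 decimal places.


w = (rho_s - rho_w) * g * d^2 / (18 * rho_w * nu)
d = 0.052 mm = 0.000052 m
rho_s - rho_w = 2645 - 1025 = 1620
Numerator = 1620 * 9.81 * (0.000052)^2 = 0.000042972509
Denominator = 18 * 1025 * 1e-6 = 0.018450
w = 0.002329 m/s

0.002329


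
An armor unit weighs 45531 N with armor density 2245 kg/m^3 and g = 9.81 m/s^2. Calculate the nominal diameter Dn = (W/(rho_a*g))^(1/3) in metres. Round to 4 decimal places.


V = W / (rho_a * g)
V = 45531 / (2245 * 9.81)
V = 45531 / 22023.45
V = 2.067387 m^3
Dn = V^(1/3) = 2.067387^(1/3)
Dn = 1.2739 m

1.2739


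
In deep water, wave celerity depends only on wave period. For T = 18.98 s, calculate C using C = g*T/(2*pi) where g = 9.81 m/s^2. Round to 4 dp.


We use the deep-water celerity formula:
C = g * T / (2 * pi)
C = 9.81 * 18.98 / (2 * 3.14159...)
C = 186.193800 / 6.283185
C = 29.6337 m/s

29.6337


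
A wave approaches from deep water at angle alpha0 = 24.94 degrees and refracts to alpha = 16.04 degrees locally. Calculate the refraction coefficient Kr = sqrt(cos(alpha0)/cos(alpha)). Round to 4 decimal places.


Kr = sqrt(cos(alpha0) / cos(alpha))
cos(24.94) = 0.906750
cos(16.04) = 0.961069
Kr = sqrt(0.906750 / 0.961069)
Kr = sqrt(0.943480)
Kr = 0.9713

0.9713


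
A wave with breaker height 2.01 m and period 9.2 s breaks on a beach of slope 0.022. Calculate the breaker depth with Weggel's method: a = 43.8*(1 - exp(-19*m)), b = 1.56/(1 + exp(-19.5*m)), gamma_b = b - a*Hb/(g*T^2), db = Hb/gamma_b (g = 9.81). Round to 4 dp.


a = 43.8 * (1 - exp(-19 * m))
exp(-19 * 0.022) = exp(-0.4180) = 0.658362
a = 43.8 * (1 - 0.658362) = 14.963734
b = 1.56 / (1 + exp(-19.5 * m))
exp(-19.5 * 0.022) = exp(-0.4290) = 0.651160
b = 1.56 / (1 + 0.651160) = 0.944790
Hb / (g * T^2) = 2.01 / (9.81 * 9.2^2) = 2.01 / 830.3184 = 0.00242076
gamma_b = b - a * Hb/(g*T^2) = 0.944790 - 14.963734 * 0.00242076 = 0.908567
db = Hb / gamma_b = 2.01 / 0.908567
db = 2.2123 m

2.2123


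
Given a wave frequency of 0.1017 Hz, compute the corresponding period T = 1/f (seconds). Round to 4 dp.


T = 1 / f
T = 1 / 0.1017
T = 9.8328 s

9.8328


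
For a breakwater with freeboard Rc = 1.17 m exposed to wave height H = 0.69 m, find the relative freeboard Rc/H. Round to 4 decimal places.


Relative freeboard = Rc / H
= 1.17 / 0.69
= 1.6957

1.6957


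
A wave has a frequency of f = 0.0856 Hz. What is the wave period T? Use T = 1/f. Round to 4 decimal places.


T = 1 / f
T = 1 / 0.0856
T = 11.6822 s

11.6822


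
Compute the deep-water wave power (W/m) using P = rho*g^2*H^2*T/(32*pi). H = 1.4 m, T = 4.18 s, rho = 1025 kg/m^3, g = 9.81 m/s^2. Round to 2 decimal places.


P = rho * g^2 * H^2 * T / (32 * pi)
P = 1025 * 9.81^2 * 1.4^2 * 4.18 / (32 * pi)
P = 1025 * 96.2361 * 1.9600 * 4.18 / 100.53096
P = 8038.86 W/m

8038.86


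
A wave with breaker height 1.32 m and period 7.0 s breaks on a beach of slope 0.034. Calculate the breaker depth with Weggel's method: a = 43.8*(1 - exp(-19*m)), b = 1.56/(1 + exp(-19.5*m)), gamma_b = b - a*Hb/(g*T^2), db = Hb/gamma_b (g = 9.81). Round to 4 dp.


a = 43.8 * (1 - exp(-19 * m))
exp(-19 * 0.034) = exp(-0.6460) = 0.524138
a = 43.8 * (1 - 0.524138) = 20.842749
b = 1.56 / (1 + exp(-19.5 * m))
exp(-19.5 * 0.034) = exp(-0.6630) = 0.515303
b = 1.56 / (1 + 0.515303) = 1.029497
Hb / (g * T^2) = 1.32 / (9.81 * 7.0^2) = 1.32 / 480.6900 = 0.00274605
gamma_b = b - a * Hb/(g*T^2) = 1.029497 - 20.842749 * 0.00274605 = 0.972262
db = Hb / gamma_b = 1.32 / 0.972262
db = 1.3577 m

1.3577


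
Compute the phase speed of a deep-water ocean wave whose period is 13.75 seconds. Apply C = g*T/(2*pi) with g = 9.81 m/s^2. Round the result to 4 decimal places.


We use the deep-water celerity formula:
C = g * T / (2 * pi)
C = 9.81 * 13.75 / (2 * 3.14159...)
C = 134.887500 / 6.283185
C = 21.4680 m/s

21.4680


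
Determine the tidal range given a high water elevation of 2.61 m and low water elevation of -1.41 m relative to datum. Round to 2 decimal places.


Tidal range = High water - Low water
Tidal range = 2.61 - (-1.41)
Tidal range = 4.02 m

4.02


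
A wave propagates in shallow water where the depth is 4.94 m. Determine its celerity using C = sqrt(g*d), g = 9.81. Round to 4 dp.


Using the shallow-water approximation:
C = sqrt(g * d) = sqrt(9.81 * 4.94)
C = sqrt(48.4614)
C = 6.9614 m/s

6.9614


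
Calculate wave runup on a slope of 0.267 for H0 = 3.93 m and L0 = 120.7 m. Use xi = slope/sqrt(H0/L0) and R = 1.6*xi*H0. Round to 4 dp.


xi = slope / sqrt(H0/L0)
H0/L0 = 3.93/120.7 = 0.032560
sqrt(0.032560) = 0.180444
xi = 0.267 / 0.180444 = 1.479683
R = 1.6 * xi * H0 = 1.6 * 1.479683 * 3.93
R = 9.3042 m

9.3042


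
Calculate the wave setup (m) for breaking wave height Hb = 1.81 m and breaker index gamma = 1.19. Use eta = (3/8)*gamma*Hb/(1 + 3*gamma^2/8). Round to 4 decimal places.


eta = (3/8) * gamma * Hb / (1 + 3*gamma^2/8)
Numerator = (3/8) * 1.19 * 1.81 = 0.807712
Denominator = 1 + 3*1.19^2/8 = 1 + 0.531038 = 1.531038
eta = 0.807712 / 1.531038
eta = 0.5276 m

0.5276


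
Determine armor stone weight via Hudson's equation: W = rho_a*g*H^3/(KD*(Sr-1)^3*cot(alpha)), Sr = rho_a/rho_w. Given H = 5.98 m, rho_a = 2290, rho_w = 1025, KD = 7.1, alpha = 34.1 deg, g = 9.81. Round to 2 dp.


Sr = rho_a / rho_w = 2290 / 1025 = 2.234146
(Sr - 1) = 1.234146
(Sr - 1)^3 = 1.879750
cot(34.1) = 1 / tan(34.1) = 1 / 0.677051 = 1.476994
Numerator = 2290 * 9.81 * 5.98^3 = 4804055.7836
Denominator = 7.1 * 1.879750 * 1.476994 = 19.712287
W = 4804055.7836 / 19.712287
W = 243708.70 N

243708.70


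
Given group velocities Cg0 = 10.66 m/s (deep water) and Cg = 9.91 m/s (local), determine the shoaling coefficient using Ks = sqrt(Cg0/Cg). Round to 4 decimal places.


Ks = sqrt(Cg0 / Cg)
Ks = sqrt(10.66 / 9.91)
Ks = sqrt(1.0757)
Ks = 1.0372

1.0372


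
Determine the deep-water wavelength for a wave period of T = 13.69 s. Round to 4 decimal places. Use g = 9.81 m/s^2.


L0 = g * T^2 / (2 * pi)
L0 = 9.81 * 13.69^2 / (2 * pi)
L0 = 9.81 * 187.4161 / 6.28319
L0 = 1838.5519 / 6.28319
L0 = 292.6146 m

292.6146


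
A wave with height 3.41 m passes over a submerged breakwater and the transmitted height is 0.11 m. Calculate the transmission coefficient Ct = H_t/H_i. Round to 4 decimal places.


Ct = H_t / H_i
Ct = 0.11 / 3.41
Ct = 0.0323

0.0323


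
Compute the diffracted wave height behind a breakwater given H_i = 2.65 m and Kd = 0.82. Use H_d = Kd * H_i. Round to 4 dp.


H_d = Kd * H_i
H_d = 0.82 * 2.65
H_d = 2.1730 m

2.1730


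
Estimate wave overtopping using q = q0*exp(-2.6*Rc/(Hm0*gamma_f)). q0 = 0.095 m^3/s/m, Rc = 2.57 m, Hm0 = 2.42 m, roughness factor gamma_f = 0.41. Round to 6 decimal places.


q = q0 * exp(-2.6 * Rc / (Hm0 * gamma_f))
Exponent = -2.6 * 2.57 / (2.42 * 0.41)
= -2.6 * 2.57 / 0.9922
= -6.734529
exp(-6.734529) = 0.001189
q = 0.095 * 0.001189
q = 0.000113 m^3/s/m

0.000113


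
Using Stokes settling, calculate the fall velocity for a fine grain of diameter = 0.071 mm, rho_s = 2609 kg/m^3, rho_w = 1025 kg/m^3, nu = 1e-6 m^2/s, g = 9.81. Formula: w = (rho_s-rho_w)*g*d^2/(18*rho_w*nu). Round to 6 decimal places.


w = (rho_s - rho_w) * g * d^2 / (18 * rho_w * nu)
d = 0.071 mm = 0.000071 m
rho_s - rho_w = 2609 - 1025 = 1584
Numerator = 1584 * 9.81 * (0.000071)^2 = 0.000078332301
Denominator = 18 * 1025 * 1e-6 = 0.018450
w = 0.004246 m/s

0.004246


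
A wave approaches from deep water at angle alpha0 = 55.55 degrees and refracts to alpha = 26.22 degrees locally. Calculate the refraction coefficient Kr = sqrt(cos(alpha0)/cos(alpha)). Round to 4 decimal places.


Kr = sqrt(cos(alpha0) / cos(alpha))
cos(55.55) = 0.565687
cos(26.22) = 0.897104
Kr = sqrt(0.565687 / 0.897104)
Kr = sqrt(0.630570)
Kr = 0.7941

0.7941


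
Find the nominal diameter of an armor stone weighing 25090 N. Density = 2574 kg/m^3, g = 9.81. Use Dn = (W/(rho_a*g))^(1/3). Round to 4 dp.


V = W / (rho_a * g)
V = 25090 / (2574 * 9.81)
V = 25090 / 25250.94
V = 0.993626 m^3
Dn = V^(1/3) = 0.993626^(1/3)
Dn = 0.9979 m

0.9979


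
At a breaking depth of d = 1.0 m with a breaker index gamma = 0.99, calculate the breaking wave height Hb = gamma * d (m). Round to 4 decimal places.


Hb = gamma * d
Hb = 0.99 * 1.0
Hb = 0.9900 m

0.9900


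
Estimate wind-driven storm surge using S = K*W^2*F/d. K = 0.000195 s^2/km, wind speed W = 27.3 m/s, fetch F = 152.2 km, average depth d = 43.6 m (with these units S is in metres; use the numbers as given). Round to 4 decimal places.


S = K * W^2 * F / d
W^2 = 27.3^2 = 745.29
S = 0.000195 * 745.29 * 152.2 / 43.6
Numerator = 0.000195 * 745.29 * 152.2 = 22.119462
S = 22.119462 / 43.6 = 0.5073 m

0.5073


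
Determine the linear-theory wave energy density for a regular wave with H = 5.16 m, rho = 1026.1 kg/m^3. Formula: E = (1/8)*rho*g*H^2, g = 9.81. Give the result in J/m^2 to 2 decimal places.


E = (1/8) * rho * g * H^2
E = (1/8) * 1026.1 * 9.81 * 5.16^2
E = 0.125 * 1026.1 * 9.81 * 26.6256
E = 33501.80 J/m^2

33501.80


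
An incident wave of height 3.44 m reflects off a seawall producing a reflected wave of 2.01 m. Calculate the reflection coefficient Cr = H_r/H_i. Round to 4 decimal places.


Cr = H_r / H_i
Cr = 2.01 / 3.44
Cr = 0.5843

0.5843


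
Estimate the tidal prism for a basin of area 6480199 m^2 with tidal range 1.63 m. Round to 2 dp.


Tidal prism = Area * Tidal range
P = 6480199 * 1.63
P = 10562724.37 m^3

10562724.37


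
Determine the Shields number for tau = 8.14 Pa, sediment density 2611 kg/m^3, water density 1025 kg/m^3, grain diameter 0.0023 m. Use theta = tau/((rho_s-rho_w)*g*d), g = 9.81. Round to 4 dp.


theta = tau / ((rho_s - rho_w) * g * d)
rho_s - rho_w = 2611 - 1025 = 1586
Denominator = 1586 * 9.81 * 0.0023 = 35.784918
theta = 8.14 / 35.784918
theta = 0.2275

0.2275


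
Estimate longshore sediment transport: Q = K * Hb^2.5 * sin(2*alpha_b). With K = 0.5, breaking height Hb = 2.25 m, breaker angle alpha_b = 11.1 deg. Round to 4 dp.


Q = K * Hb^2.5 * sin(2 * alpha_b)
Hb^2.5 = 2.25^2.5 = 7.593750
sin(2 * 11.1) = sin(22.2) = 0.377841
Q = 0.5 * 7.593750 * 0.377841
Q = 1.4346 m^3/s

1.4346


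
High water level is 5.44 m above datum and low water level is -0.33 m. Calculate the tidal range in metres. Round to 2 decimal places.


Tidal range = High water - Low water
Tidal range = 5.44 - (-0.33)
Tidal range = 5.77 m

5.77


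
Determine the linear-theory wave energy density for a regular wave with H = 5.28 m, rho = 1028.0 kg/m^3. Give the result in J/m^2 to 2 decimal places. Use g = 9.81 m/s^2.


E = (1/8) * rho * g * H^2
E = (1/8) * 1028.0 * 9.81 * 5.28^2
E = 0.125 * 1028.0 * 9.81 * 27.8784
E = 35143.09 J/m^2

35143.09


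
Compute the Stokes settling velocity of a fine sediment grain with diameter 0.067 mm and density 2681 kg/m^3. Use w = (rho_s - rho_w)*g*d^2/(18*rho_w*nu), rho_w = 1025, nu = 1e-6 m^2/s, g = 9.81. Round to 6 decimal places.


w = (rho_s - rho_w) * g * d^2 / (18 * rho_w * nu)
d = 0.067 mm = 0.000067 m
rho_s - rho_w = 2681 - 1025 = 1656
Numerator = 1656 * 9.81 * (0.000067)^2 = 0.000072925421
Denominator = 18 * 1025 * 1e-6 = 0.018450
w = 0.003953 m/s

0.003953


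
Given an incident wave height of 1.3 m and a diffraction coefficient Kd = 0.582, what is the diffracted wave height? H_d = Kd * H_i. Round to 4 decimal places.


H_d = Kd * H_i
H_d = 0.582 * 1.3
H_d = 0.7566 m

0.7566


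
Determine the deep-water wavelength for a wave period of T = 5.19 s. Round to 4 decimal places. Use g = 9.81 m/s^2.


L0 = g * T^2 / (2 * pi)
L0 = 9.81 * 5.19^2 / (2 * pi)
L0 = 9.81 * 26.9361 / 6.28319
L0 = 264.2431 / 6.28319
L0 = 42.0556 m

42.0556


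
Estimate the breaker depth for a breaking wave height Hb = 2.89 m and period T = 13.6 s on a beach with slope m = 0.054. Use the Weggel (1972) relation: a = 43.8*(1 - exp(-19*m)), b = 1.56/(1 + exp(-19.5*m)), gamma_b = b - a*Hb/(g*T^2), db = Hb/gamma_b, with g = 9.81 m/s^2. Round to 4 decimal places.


a = 43.8 * (1 - exp(-19 * m))
exp(-19 * 0.054) = exp(-1.0260) = 0.358438
a = 43.8 * (1 - 0.358438) = 28.100422
b = 1.56 / (1 + exp(-19.5 * m))
exp(-19.5 * 0.054) = exp(-1.0530) = 0.348890
b = 1.56 / (1 + 0.348890) = 1.156507
Hb / (g * T^2) = 2.89 / (9.81 * 13.6^2) = 2.89 / 1814.4576 = 0.00159276
gamma_b = b - a * Hb/(g*T^2) = 1.156507 - 28.100422 * 0.00159276 = 1.111750
db = Hb / gamma_b = 2.89 / 1.111750
db = 2.5995 m

2.5995


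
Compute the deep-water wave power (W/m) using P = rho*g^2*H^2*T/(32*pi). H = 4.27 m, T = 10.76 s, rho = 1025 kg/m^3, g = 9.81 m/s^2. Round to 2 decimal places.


P = rho * g^2 * H^2 * T / (32 * pi)
P = 1025 * 9.81^2 * 4.27^2 * 10.76 / (32 * pi)
P = 1025 * 96.2361 * 18.2329 * 10.76 / 100.53096
P = 192499.70 W/m

192499.70


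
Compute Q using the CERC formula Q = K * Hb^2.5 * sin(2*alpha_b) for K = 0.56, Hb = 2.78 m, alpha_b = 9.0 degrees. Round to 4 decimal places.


Q = K * Hb^2.5 * sin(2 * alpha_b)
Hb^2.5 = 2.78^2.5 = 12.885818
sin(2 * 9.0) = sin(18.0) = 0.309017
Q = 0.56 * 12.885818 * 0.309017
Q = 2.2299 m^3/s

2.2299


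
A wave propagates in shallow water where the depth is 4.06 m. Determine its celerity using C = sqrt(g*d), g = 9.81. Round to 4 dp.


Using the shallow-water approximation:
C = sqrt(g * d) = sqrt(9.81 * 4.06)
C = sqrt(39.8286)
C = 6.3110 m/s

6.3110


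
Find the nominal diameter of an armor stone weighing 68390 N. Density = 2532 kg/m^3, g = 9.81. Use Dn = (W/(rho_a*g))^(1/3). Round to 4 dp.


V = W / (rho_a * g)
V = 68390 / (2532 * 9.81)
V = 68390 / 24838.92
V = 2.753340 m^3
Dn = V^(1/3) = 2.753340^(1/3)
Dn = 1.4016 m

1.4016


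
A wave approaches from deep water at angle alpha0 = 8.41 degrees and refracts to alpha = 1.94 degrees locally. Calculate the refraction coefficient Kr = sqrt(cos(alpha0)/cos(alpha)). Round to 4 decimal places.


Kr = sqrt(cos(alpha0) / cos(alpha))
cos(8.41) = 0.989247
cos(1.94) = 0.999427
Kr = sqrt(0.989247 / 0.999427)
Kr = sqrt(0.989814)
Kr = 0.9949

0.9949


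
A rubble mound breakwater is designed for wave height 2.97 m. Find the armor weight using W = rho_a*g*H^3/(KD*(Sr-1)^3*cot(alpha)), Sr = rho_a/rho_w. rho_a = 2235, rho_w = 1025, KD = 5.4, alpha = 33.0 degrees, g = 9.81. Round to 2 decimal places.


Sr = rho_a / rho_w = 2235 / 1025 = 2.180488
(Sr - 1) = 1.180488
(Sr - 1)^3 = 1.645071
cot(33.0) = 1 / tan(33.0) = 1 / 0.649408 = 1.539865
Numerator = 2235 * 9.81 * 2.97^3 = 574401.9199
Denominator = 5.4 * 1.645071 * 1.539865 = 13.679207
W = 574401.9199 / 13.679207
W = 41990.88 N

41990.88


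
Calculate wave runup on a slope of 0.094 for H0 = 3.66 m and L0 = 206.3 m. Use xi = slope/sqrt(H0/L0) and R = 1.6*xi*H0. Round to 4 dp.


xi = slope / sqrt(H0/L0)
H0/L0 = 3.66/206.3 = 0.017741
sqrt(0.017741) = 0.133196
xi = 0.094 / 0.133196 = 0.705727
R = 1.6 * xi * H0 = 1.6 * 0.705727 * 3.66
R = 4.1327 m

4.1327


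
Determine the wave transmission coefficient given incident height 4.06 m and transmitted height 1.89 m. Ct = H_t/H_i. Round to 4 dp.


Ct = H_t / H_i
Ct = 1.89 / 4.06
Ct = 0.4655

0.4655


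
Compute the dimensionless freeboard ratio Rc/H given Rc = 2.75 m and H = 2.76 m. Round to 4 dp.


Relative freeboard = Rc / H
= 2.75 / 2.76
= 0.9964

0.9964


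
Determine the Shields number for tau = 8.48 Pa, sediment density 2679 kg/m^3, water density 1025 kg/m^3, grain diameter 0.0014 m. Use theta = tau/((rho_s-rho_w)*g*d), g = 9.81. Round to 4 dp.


theta = tau / ((rho_s - rho_w) * g * d)
rho_s - rho_w = 2679 - 1025 = 1654
Denominator = 1654 * 9.81 * 0.0014 = 22.716036
theta = 8.48 / 22.716036
theta = 0.3733

0.3733


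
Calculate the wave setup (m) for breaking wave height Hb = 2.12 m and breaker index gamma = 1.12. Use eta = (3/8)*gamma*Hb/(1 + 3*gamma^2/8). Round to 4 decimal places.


eta = (3/8) * gamma * Hb / (1 + 3*gamma^2/8)
Numerator = (3/8) * 1.12 * 2.12 = 0.890400
Denominator = 1 + 3*1.12^2/8 = 1 + 0.470400 = 1.470400
eta = 0.890400 / 1.470400
eta = 0.6055 m

0.6055


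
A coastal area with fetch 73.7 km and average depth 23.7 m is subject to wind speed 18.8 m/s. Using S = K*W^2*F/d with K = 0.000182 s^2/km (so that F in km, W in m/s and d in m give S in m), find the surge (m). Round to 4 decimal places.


S = K * W^2 * F / d
W^2 = 18.8^2 = 353.44
S = 0.000182 * 353.44 * 73.7 / 23.7
Numerator = 0.000182 * 353.44 * 73.7 = 4.740832
S = 4.740832 / 23.7 = 0.2000 m

0.2000


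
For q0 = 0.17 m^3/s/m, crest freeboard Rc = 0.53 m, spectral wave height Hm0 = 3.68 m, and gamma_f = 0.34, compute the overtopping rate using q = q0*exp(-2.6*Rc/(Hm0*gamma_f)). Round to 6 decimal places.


q = q0 * exp(-2.6 * Rc / (Hm0 * gamma_f))
Exponent = -2.6 * 0.53 / (3.68 * 0.34)
= -2.6 * 0.53 / 1.2512
= -1.101343
exp(-1.101343) = 0.332424
q = 0.17 * 0.332424
q = 0.056512 m^3/s/m

0.056512


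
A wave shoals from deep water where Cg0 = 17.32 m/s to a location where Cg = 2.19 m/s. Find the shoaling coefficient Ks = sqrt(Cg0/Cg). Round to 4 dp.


Ks = sqrt(Cg0 / Cg)
Ks = sqrt(17.32 / 2.19)
Ks = sqrt(7.9087)
Ks = 2.8122

2.8122


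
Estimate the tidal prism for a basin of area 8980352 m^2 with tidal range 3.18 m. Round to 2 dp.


Tidal prism = Area * Tidal range
P = 8980352 * 3.18
P = 28557519.36 m^3

28557519.36


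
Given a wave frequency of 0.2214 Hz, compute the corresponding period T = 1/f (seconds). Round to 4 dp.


T = 1 / f
T = 1 / 0.2214
T = 4.5167 s

4.5167


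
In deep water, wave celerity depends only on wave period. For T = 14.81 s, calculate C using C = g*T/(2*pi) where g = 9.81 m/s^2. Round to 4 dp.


We use the deep-water celerity formula:
C = g * T / (2 * pi)
C = 9.81 * 14.81 / (2 * 3.14159...)
C = 145.286100 / 6.283185
C = 23.1230 m/s

23.1230


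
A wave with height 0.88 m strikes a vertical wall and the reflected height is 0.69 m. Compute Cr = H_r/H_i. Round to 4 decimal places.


Cr = H_r / H_i
Cr = 0.69 / 0.88
Cr = 0.7841

0.7841


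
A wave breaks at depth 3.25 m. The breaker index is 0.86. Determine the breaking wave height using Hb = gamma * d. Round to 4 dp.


Hb = gamma * d
Hb = 0.86 * 3.25
Hb = 2.7950 m

2.7950


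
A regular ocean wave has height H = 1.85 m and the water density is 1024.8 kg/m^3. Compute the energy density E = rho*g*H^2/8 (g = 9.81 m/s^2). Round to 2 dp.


E = (1/8) * rho * g * H^2
E = (1/8) * 1024.8 * 9.81 * 1.85^2
E = 0.125 * 1024.8 * 9.81 * 3.4225
E = 4300.92 J/m^2

4300.92


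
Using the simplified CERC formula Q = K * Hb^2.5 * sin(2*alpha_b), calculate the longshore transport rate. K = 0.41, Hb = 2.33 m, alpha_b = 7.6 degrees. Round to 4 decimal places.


Q = K * Hb^2.5 * sin(2 * alpha_b)
Hb^2.5 = 2.33^2.5 = 8.286856
sin(2 * 7.6) = sin(15.2) = 0.262189
Q = 0.41 * 8.286856 * 0.262189
Q = 0.8908 m^3/s

0.8908


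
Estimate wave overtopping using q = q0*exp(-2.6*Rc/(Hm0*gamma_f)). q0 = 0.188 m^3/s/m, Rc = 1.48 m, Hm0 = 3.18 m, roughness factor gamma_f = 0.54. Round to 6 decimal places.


q = q0 * exp(-2.6 * Rc / (Hm0 * gamma_f))
Exponent = -2.6 * 1.48 / (3.18 * 0.54)
= -2.6 * 1.48 / 1.7172
= -2.240857
exp(-2.240857) = 0.106367
q = 0.188 * 0.106367
q = 0.019997 m^3/s/m

0.019997


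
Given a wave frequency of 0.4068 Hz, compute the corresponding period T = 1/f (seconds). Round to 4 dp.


T = 1 / f
T = 1 / 0.4068
T = 2.4582 s

2.4582


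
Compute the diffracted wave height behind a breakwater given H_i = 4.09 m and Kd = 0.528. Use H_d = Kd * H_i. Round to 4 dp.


H_d = Kd * H_i
H_d = 0.528 * 4.09
H_d = 2.1595 m

2.1595


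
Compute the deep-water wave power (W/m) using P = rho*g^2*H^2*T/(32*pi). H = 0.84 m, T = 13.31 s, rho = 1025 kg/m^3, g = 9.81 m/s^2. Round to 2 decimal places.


P = rho * g^2 * H^2 * T / (32 * pi)
P = 1025 * 9.81^2 * 0.84^2 * 13.31 / (32 * pi)
P = 1025 * 96.2361 * 0.7056 * 13.31 / 100.53096
P = 9215.07 W/m

9215.07


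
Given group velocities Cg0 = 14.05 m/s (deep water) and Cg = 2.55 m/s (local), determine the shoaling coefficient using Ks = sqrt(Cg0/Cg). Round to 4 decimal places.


Ks = sqrt(Cg0 / Cg)
Ks = sqrt(14.05 / 2.55)
Ks = sqrt(5.5098)
Ks = 2.3473

2.3473


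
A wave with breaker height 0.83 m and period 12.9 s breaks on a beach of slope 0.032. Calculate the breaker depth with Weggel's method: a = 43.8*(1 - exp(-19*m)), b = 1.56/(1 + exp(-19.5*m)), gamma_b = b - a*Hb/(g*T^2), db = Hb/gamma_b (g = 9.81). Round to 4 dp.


a = 43.8 * (1 - exp(-19 * m))
exp(-19 * 0.032) = exp(-0.6080) = 0.544439
a = 43.8 * (1 - 0.544439) = 19.953587
b = 1.56 / (1 + exp(-19.5 * m))
exp(-19.5 * 0.032) = exp(-0.6240) = 0.535797
b = 1.56 / (1 + 0.535797) = 1.015759
Hb / (g * T^2) = 0.83 / (9.81 * 12.9^2) = 0.83 / 1632.4821 = 0.00050843
gamma_b = b - a * Hb/(g*T^2) = 1.015759 - 19.953587 * 0.00050843 = 1.005614
db = Hb / gamma_b = 0.83 / 1.005614
db = 0.8254 m

0.8254


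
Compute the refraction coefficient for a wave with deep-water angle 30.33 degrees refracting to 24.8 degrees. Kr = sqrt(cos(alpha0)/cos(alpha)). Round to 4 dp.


Kr = sqrt(cos(alpha0) / cos(alpha))
cos(30.33) = 0.863131
cos(24.8) = 0.907777
Kr = sqrt(0.863131 / 0.907777)
Kr = sqrt(0.950818)
Kr = 0.9751

0.9751


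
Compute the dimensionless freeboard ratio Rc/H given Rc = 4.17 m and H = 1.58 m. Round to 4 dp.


Relative freeboard = Rc / H
= 4.17 / 1.58
= 2.6392

2.6392


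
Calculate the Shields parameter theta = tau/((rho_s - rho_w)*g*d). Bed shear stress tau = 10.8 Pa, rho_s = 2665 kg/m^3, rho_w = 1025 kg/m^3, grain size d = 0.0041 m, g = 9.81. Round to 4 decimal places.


theta = tau / ((rho_s - rho_w) * g * d)
rho_s - rho_w = 2665 - 1025 = 1640
Denominator = 1640 * 9.81 * 0.0041 = 65.962440
theta = 10.8 / 65.962440
theta = 0.1637

0.1637


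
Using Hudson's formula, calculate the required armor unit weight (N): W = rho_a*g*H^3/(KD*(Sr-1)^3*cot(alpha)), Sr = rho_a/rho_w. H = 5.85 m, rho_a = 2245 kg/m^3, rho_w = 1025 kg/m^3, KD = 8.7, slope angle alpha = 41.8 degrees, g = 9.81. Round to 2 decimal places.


Sr = rho_a / rho_w = 2245 / 1025 = 2.190244
(Sr - 1) = 1.190244
(Sr - 1)^3 = 1.686195
cot(41.8) = 1 / tan(41.8) = 1 / 0.894103 = 1.118439
Numerator = 2245 * 9.81 * 5.85^3 = 4409130.4781
Denominator = 8.7 * 1.686195 * 1.118439 = 16.407390
W = 4409130.4781 / 16.407390
W = 268728.33 N

268728.33


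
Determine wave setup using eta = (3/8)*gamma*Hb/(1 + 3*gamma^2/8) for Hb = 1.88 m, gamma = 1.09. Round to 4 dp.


eta = (3/8) * gamma * Hb / (1 + 3*gamma^2/8)
Numerator = (3/8) * 1.09 * 1.88 = 0.768450
Denominator = 1 + 3*1.09^2/8 = 1 + 0.445538 = 1.445538
eta = 0.768450 / 1.445538
eta = 0.5316 m

0.5316


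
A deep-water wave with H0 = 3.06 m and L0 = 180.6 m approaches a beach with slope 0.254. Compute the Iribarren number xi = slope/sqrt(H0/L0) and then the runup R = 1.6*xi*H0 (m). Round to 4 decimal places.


xi = slope / sqrt(H0/L0)
H0/L0 = 3.06/180.6 = 0.016944
sqrt(0.016944) = 0.130167
xi = 0.254 / 0.130167 = 1.951335
R = 1.6 * xi * H0 = 1.6 * 1.951335 * 3.06
R = 9.5537 m

9.5537


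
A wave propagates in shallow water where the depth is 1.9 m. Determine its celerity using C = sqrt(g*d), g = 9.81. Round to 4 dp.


Using the shallow-water approximation:
C = sqrt(g * d) = sqrt(9.81 * 1.9)
C = sqrt(18.6390)
C = 4.3173 m/s

4.3173


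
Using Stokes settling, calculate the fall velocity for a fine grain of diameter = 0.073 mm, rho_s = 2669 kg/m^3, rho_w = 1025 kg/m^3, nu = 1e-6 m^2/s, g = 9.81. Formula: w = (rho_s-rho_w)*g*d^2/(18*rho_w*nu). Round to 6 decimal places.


w = (rho_s - rho_w) * g * d^2 / (18 * rho_w * nu)
d = 0.073 mm = 0.000073 m
rho_s - rho_w = 2669 - 1025 = 1644
Numerator = 1644 * 9.81 * (0.000073)^2 = 0.000085944194
Denominator = 18 * 1025 * 1e-6 = 0.018450
w = 0.004658 m/s

0.004658


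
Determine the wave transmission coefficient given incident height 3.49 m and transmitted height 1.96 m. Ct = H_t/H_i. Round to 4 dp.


Ct = H_t / H_i
Ct = 1.96 / 3.49
Ct = 0.5616

0.5616


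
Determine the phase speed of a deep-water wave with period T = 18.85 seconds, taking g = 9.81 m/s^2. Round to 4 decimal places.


We use the deep-water celerity formula:
C = g * T / (2 * pi)
C = 9.81 * 18.85 / (2 * 3.14159...)
C = 184.918500 / 6.283185
C = 29.4307 m/s

29.4307


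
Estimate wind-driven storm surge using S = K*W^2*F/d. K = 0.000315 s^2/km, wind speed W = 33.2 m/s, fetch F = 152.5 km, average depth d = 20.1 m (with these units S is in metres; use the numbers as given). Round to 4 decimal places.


S = K * W^2 * F / d
W^2 = 33.2^2 = 1102.24
S = 0.000315 * 1102.24 * 152.5 / 20.1
Numerator = 0.000315 * 1102.24 * 152.5 = 52.948854
S = 52.948854 / 20.1 = 2.6343 m

2.6343


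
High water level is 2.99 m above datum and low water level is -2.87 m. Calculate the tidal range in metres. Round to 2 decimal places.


Tidal range = High water - Low water
Tidal range = 2.99 - (-2.87)
Tidal range = 5.86 m

5.86


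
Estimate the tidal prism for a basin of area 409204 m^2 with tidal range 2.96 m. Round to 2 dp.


Tidal prism = Area * Tidal range
P = 409204 * 2.96
P = 1211243.84 m^3

1211243.84


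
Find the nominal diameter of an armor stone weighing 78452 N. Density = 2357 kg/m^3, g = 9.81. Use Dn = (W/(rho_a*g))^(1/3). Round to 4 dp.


V = W / (rho_a * g)
V = 78452 / (2357 * 9.81)
V = 78452 / 23122.17
V = 3.392934 m^3
Dn = V^(1/3) = 3.392934^(1/3)
Dn = 1.5027 m

1.5027


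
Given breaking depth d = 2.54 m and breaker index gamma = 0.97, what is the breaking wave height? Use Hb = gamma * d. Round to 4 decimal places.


Hb = gamma * d
Hb = 0.97 * 2.54
Hb = 2.4638 m

2.4638


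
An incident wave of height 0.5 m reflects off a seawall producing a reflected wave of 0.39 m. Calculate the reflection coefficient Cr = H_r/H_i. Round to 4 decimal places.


Cr = H_r / H_i
Cr = 0.39 / 0.5
Cr = 0.7800

0.7800


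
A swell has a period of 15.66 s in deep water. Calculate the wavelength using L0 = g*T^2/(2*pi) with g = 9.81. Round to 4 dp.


L0 = g * T^2 / (2 * pi)
L0 = 9.81 * 15.66^2 / (2 * pi)
L0 = 9.81 * 245.2356 / 6.28319
L0 = 2405.7612 / 6.28319
L0 = 382.8888 m

382.8888


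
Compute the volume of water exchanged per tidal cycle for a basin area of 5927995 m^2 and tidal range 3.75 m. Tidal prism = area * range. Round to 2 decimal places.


Tidal prism = Area * Tidal range
P = 5927995 * 3.75
P = 22229981.25 m^3

22229981.25


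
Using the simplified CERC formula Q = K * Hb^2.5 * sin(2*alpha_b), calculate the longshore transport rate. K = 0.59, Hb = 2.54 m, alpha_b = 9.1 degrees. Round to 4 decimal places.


Q = K * Hb^2.5 * sin(2 * alpha_b)
Hb^2.5 = 2.54^2.5 = 10.282158
sin(2 * 9.1) = sin(18.2) = 0.312335
Q = 0.59 * 10.282158 * 0.312335
Q = 1.8948 m^3/s

1.8948


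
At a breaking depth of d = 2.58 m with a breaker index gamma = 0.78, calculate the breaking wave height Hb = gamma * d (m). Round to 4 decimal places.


Hb = gamma * d
Hb = 0.78 * 2.58
Hb = 2.0124 m

2.0124


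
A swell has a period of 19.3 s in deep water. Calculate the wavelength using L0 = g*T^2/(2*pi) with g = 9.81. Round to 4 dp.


L0 = g * T^2 / (2 * pi)
L0 = 9.81 * 19.3^2 / (2 * pi)
L0 = 9.81 * 372.4900 / 6.28319
L0 = 3654.1269 / 6.28319
L0 = 581.5724 m

581.5724


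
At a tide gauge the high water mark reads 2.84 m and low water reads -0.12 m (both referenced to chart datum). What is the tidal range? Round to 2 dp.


Tidal range = High water - Low water
Tidal range = 2.84 - (-0.12)
Tidal range = 2.96 m

2.96


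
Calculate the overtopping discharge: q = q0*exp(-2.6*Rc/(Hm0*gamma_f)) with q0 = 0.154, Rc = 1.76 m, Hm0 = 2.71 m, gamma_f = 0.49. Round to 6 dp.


q = q0 * exp(-2.6 * Rc / (Hm0 * gamma_f))
Exponent = -2.6 * 1.76 / (2.71 * 0.49)
= -2.6 * 1.76 / 1.3279
= -3.446043
exp(-3.446043) = 0.031872
q = 0.154 * 0.031872
q = 0.004908 m^3/s/m

0.004908


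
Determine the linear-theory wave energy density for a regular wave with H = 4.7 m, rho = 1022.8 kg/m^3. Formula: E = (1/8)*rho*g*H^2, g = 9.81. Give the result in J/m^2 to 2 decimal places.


E = (1/8) * rho * g * H^2
E = (1/8) * 1022.8 * 9.81 * 4.7^2
E = 0.125 * 1022.8 * 9.81 * 22.0900
E = 27705.47 J/m^2

27705.47


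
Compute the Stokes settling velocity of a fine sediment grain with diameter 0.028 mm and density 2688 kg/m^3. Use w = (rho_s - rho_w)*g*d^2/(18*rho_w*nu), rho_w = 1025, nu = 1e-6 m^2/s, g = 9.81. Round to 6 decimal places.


w = (rho_s - rho_w) * g * d^2 / (18 * rho_w * nu)
d = 0.028 mm = 0.000028 m
rho_s - rho_w = 2688 - 1025 = 1663
Numerator = 1663 * 9.81 * (0.000028)^2 = 0.000012790200
Denominator = 18 * 1025 * 1e-6 = 0.018450
w = 0.000693 m/s

0.000693


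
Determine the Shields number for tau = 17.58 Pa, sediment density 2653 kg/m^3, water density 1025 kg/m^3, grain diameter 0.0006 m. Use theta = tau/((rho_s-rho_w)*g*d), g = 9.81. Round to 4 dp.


theta = tau / ((rho_s - rho_w) * g * d)
rho_s - rho_w = 2653 - 1025 = 1628
Denominator = 1628 * 9.81 * 0.0006 = 9.582408
theta = 17.58 / 9.582408
theta = 1.8346

1.8346


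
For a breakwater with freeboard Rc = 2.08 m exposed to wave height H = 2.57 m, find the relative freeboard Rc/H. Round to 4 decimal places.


Relative freeboard = Rc / H
= 2.08 / 2.57
= 0.8093

0.8093


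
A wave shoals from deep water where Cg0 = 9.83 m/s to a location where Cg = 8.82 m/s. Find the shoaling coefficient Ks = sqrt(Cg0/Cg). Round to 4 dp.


Ks = sqrt(Cg0 / Cg)
Ks = sqrt(9.83 / 8.82)
Ks = sqrt(1.1145)
Ks = 1.0557

1.0557


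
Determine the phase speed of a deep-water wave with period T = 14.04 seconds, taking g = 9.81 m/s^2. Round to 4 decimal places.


We use the deep-water celerity formula:
C = g * T / (2 * pi)
C = 9.81 * 14.04 / (2 * 3.14159...)
C = 137.732400 / 6.283185
C = 21.9208 m/s

21.9208


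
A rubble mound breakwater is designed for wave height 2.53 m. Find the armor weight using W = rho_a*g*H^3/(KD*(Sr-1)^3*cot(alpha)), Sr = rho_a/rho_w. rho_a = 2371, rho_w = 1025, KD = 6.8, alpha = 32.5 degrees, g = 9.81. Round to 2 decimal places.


Sr = rho_a / rho_w = 2371 / 1025 = 2.313171
(Sr - 1) = 1.313171
(Sr - 1)^3 = 2.264454
cot(32.5) = 1 / tan(32.5) = 1 / 0.637070 = 1.569686
Numerator = 2371 * 9.81 * 2.53^3 = 376670.9478
Denominator = 6.8 * 2.264454 * 1.569686 = 24.170474
W = 376670.9478 / 24.170474
W = 15583.93 N

15583.93


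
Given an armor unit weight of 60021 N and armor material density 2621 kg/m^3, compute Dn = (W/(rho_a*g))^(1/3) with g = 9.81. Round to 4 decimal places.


V = W / (rho_a * g)
V = 60021 / (2621 * 9.81)
V = 60021 / 25712.01
V = 2.334357 m^3
Dn = V^(1/3) = 2.334357^(1/3)
Dn = 1.3265 m

1.3265


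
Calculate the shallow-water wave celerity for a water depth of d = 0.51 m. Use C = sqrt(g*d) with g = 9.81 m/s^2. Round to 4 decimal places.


Using the shallow-water approximation:
C = sqrt(g * d) = sqrt(9.81 * 0.51)
C = sqrt(5.0031)
C = 2.2368 m/s

2.2368


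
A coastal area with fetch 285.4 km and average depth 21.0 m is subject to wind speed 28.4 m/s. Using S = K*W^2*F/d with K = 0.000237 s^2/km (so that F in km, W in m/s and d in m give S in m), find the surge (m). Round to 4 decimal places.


S = K * W^2 * F / d
W^2 = 28.4^2 = 806.56
S = 0.000237 * 806.56 * 285.4 / 21.0
Numerator = 0.000237 * 806.56 * 285.4 = 54.555557
S = 54.555557 / 21.0 = 2.5979 m

2.5979


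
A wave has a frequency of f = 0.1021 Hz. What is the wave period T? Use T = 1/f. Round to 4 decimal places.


T = 1 / f
T = 1 / 0.1021
T = 9.7943 s

9.7943


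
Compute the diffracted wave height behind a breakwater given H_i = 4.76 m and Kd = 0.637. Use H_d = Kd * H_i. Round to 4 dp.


H_d = Kd * H_i
H_d = 0.637 * 4.76
H_d = 3.0321 m

3.0321


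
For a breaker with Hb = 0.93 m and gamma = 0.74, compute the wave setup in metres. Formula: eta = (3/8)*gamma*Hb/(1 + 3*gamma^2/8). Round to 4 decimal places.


eta = (3/8) * gamma * Hb / (1 + 3*gamma^2/8)
Numerator = (3/8) * 0.74 * 0.93 = 0.258075
Denominator = 1 + 3*0.74^2/8 = 1 + 0.205350 = 1.205350
eta = 0.258075 / 1.205350
eta = 0.2141 m

0.2141


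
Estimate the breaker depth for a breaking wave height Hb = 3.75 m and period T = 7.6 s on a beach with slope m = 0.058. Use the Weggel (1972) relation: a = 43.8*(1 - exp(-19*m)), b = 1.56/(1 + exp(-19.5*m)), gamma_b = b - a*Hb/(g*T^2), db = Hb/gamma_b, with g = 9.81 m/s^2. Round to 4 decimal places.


a = 43.8 * (1 - exp(-19 * m))
exp(-19 * 0.058) = exp(-1.1020) = 0.332206
a = 43.8 * (1 - 0.332206) = 29.249377
b = 1.56 / (1 + exp(-19.5 * m))
exp(-19.5 * 0.058) = exp(-1.1310) = 0.322710
b = 1.56 / (1 + 0.322710) = 1.179397
Hb / (g * T^2) = 3.75 / (9.81 * 7.6^2) = 3.75 / 566.6256 = 0.00661813
gamma_b = b - a * Hb/(g*T^2) = 1.179397 - 29.249377 * 0.00661813 = 0.985820
db = Hb / gamma_b = 3.75 / 0.985820
db = 3.8039 m

3.8039


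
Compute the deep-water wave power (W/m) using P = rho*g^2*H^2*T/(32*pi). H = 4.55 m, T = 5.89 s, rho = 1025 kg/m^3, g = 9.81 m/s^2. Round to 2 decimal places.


P = rho * g^2 * H^2 * T / (32 * pi)
P = 1025 * 9.81^2 * 4.55^2 * 5.89 / (32 * pi)
P = 1025 * 96.2361 * 20.7025 * 5.89 / 100.53096
P = 119646.53 W/m

119646.53


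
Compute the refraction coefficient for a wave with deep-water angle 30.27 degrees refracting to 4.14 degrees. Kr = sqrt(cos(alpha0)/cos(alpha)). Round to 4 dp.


Kr = sqrt(cos(alpha0) / cos(alpha))
cos(30.27) = 0.863660
cos(4.14) = 0.997391
Kr = sqrt(0.863660 / 0.997391)
Kr = sqrt(0.865919)
Kr = 0.9305

0.9305


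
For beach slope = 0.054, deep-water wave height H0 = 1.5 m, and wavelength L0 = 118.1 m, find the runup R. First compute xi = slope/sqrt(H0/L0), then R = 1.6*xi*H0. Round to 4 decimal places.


xi = slope / sqrt(H0/L0)
H0/L0 = 1.5/118.1 = 0.012701
sqrt(0.012701) = 0.112699
xi = 0.054 / 0.112699 = 0.479152
R = 1.6 * xi * H0 = 1.6 * 0.479152 * 1.5
R = 1.1500 m

1.1500


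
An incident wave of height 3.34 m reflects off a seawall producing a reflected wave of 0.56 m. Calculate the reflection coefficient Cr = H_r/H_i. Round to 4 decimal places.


Cr = H_r / H_i
Cr = 0.56 / 3.34
Cr = 0.1677

0.1677


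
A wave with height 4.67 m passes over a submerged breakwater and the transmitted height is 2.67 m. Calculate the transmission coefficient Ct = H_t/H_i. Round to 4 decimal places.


Ct = H_t / H_i
Ct = 2.67 / 4.67
Ct = 0.5717

0.5717


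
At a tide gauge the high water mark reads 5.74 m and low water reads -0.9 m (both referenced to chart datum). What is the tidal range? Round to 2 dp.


Tidal range = High water - Low water
Tidal range = 5.74 - (-0.9)
Tidal range = 6.64 m

6.64


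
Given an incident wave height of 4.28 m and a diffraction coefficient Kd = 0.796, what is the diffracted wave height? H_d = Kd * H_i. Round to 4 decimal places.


H_d = Kd * H_i
H_d = 0.796 * 4.28
H_d = 3.4069 m

3.4069
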